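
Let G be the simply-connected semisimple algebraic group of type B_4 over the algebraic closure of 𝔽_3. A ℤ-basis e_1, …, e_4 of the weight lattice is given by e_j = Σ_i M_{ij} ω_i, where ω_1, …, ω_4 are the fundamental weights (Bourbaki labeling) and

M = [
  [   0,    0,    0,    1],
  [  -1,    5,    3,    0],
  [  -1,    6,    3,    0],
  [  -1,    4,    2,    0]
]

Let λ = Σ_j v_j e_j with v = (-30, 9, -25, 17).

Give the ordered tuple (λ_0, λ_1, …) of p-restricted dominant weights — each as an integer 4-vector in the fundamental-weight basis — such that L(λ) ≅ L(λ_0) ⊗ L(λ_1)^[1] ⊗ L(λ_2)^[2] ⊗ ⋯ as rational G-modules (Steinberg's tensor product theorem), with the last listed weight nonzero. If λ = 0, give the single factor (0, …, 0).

Change of basis e → ω: c = M·v where v = (-30, 9, -25, 17):
  c_1 = (0)·(-30) + 0·9 + (0)·(-25) + 1·17 = 17
  c_2 = (-1)·(-30) + 5·9 + (3)·(-25) + 0·17 = 0
  c_3 = (-1)·(-30) + 6·9 + (3)·(-25) + 0·17 = 9
  c_4 = (-1)·(-30) + 4·9 + (2)·(-25) + 0·17 = 16
Expand coordinatewise in base 3:
  c_1 = 17 = 2·3^0 + 2·3^1 + 1·3^2
  c_2 = 0
  c_3 = 9 = 0·3^0 + 0·3^1 + 1·3^2
  c_4 = 16 = 1·3^0 + 2·3^1 + 1·3^2
Factor λ_0 = (2, 0, 0, 1)
Factor λ_1 = (2, 0, 0, 2)
Factor λ_2 = (1, 0, 1, 1)

((2, 0, 0, 1), (2, 0, 0, 2), (1, 0, 1, 1))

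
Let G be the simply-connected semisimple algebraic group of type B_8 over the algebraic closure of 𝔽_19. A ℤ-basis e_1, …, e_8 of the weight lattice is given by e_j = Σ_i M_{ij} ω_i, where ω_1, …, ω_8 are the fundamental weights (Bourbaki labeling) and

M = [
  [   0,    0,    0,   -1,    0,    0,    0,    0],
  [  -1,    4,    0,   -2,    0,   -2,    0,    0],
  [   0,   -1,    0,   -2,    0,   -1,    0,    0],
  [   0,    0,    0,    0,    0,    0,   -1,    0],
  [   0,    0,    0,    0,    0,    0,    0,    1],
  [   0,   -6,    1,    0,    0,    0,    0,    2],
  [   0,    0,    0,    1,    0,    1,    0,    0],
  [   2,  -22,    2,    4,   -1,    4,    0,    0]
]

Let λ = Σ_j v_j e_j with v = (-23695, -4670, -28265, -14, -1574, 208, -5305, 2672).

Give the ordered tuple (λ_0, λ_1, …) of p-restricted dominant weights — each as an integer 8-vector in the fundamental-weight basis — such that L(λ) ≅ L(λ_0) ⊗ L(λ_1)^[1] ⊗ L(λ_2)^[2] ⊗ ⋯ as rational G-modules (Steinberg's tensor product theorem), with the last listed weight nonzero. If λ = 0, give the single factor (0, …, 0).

((14, 10, 6, 4, 12, 7, 4, 11), (0, 15, 8, 13, 7, 2, 10, 4), (0, 12, 12, 14, 7, 14, 0, 3))

In the fundamental-weight basis, λ has coordinates c = M·v (v = (-23695, -4670, -28265, -14, -1574, 208, -5305, 2672)):
  c_1 = (0)·(-23695) + (0)·(-4670) + (0)·(-28265) + (-1)·(-14) + (0)·(-1574) + 0·208 + (0)·(-5305) + 0·2672 = 14
  c_2 = (-1)·(-23695) + (4)·(-4670) + (0)·(-28265) + (-2)·(-14) + (0)·(-1574) + (-2)·(208) + (0)·(-5305) + 0·2672 = 4627
  c_3 = (0)·(-23695) + (-1)·(-4670) + (0)·(-28265) + (-2)·(-14) + (0)·(-1574) + (-1)·(208) + (0)·(-5305) + 0·2672 = 4490
  c_4 = (0)·(-23695) + (0)·(-4670) + (0)·(-28265) + (0)·(-14) + (0)·(-1574) + 0·208 + (-1)·(-5305) + 0·2672 = 5305
  c_5 = (0)·(-23695) + (0)·(-4670) + (0)·(-28265) + (0)·(-14) + (0)·(-1574) + 0·208 + (0)·(-5305) + 1·2672 = 2672
  c_6 = (0)·(-23695) + (-6)·(-4670) + (1)·(-28265) + (0)·(-14) + (0)·(-1574) + 0·208 + (0)·(-5305) + 2·2672 = 5099
  c_7 = (0)·(-23695) + (0)·(-4670) + (0)·(-28265) + (1)·(-14) + (0)·(-1574) + 1·208 + (0)·(-5305) + 0·2672 = 194
  c_8 = (2)·(-23695) + (-22)·(-4670) + (2)·(-28265) + (4)·(-14) + (-1)·(-1574) + 4·208 + (0)·(-5305) + 0·2672 = 1170
Base-19 expansion of each c_i:
  c_1 = 14 = 14·19^0
  c_2 = 4627 = 10·19^0 + 15·19^1 + 12·19^2
  c_3 = 4490 = 6·19^0 + 8·19^1 + 12·19^2
  c_4 = 5305 = 4·19^0 + 13·19^1 + 14·19^2
  c_5 = 2672 = 12·19^0 + 7·19^1 + 7·19^2
  c_6 = 5099 = 7·19^0 + 2·19^1 + 14·19^2
  c_7 = 194 = 4·19^0 + 10·19^1
  c_8 = 1170 = 11·19^0 + 4·19^1 + 3·19^2
Factor λ_0 = (14, 10, 6, 4, 12, 7, 4, 11)
Factor λ_1 = (0, 15, 8, 13, 7, 2, 10, 4)
Factor λ_2 = (0, 12, 12, 14, 7, 14, 0, 3)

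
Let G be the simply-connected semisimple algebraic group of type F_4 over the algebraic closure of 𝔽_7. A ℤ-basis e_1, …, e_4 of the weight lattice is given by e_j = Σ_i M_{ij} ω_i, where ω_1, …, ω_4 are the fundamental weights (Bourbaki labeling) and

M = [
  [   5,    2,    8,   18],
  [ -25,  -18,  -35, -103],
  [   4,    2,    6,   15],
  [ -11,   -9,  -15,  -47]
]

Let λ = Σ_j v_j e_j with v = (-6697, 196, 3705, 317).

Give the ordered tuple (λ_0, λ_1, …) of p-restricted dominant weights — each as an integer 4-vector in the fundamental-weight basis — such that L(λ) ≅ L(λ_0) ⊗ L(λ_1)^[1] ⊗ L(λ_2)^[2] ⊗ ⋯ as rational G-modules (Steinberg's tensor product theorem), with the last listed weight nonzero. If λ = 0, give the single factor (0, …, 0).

((6, 3, 1, 1), (6, 0, 0, 1), (3, 4, 5, 1), (6, 4, 1, 4))

ω-coordinates c = M·v, v = (-6697, 196, 3705, 317):
  c_1 = 5*-6697 + 2*196 + 8*3705 + 18*317 = 2253
  c_2 = -25*-6697 + -18*196 + -35*3705 + -103*317 = 1571
  c_3 = 4*-6697 + 2*196 + 6*3705 + 15*317 = 589
  c_4 = -11*-6697 + -9*196 + -15*3705 + -47*317 = 1429
Base-7 expansion of each c_i:
  c_1 = 2253 = 6·7^0 + 6·7^1 + 3·7^2 + 6·7^3
  c_2 = 1571 = 3·7^0 + 0·7^1 + 4·7^2 + 4·7^3
  c_3 = 589 = 1·7^0 + 0·7^1 + 5·7^2 + 1·7^3
  c_4 = 1429 = 1·7^0 + 1·7^1 + 1·7^2 + 4·7^3
Factor λ_0 = (6, 3, 1, 1)
Factor λ_1 = (6, 0, 0, 1)
Factor λ_2 = (3, 4, 5, 1)
Factor λ_3 = (6, 4, 1, 4)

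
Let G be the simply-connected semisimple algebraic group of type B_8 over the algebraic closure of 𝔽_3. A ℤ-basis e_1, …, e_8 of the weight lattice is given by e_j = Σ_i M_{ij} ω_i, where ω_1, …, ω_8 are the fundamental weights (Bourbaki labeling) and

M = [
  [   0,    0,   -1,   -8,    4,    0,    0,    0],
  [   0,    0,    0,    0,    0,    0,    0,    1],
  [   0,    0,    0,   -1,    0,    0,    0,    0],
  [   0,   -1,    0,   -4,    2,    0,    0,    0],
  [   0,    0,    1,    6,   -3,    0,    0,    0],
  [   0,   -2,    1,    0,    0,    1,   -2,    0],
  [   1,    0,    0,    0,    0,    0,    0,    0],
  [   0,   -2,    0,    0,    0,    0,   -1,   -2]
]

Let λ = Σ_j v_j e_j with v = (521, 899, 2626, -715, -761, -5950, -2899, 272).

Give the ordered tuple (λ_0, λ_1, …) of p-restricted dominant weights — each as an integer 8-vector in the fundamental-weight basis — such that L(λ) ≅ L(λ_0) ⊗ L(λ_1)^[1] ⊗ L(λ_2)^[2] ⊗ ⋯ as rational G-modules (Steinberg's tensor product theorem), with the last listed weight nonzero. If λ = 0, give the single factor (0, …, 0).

((2, 2, 1, 1, 1, 1, 2, 2), (1, 0, 1, 2, 2, 0, 2, 2), (2, 0, 1, 0, 2, 0, 0, 1), (1, 1, 2, 1, 1, 1, 1, 2), (0, 0, 2, 2, 1, 2, 0, 0), (0, 1, 2, 1, 2, 2, 2, 2))

Change of basis e → ω: c = M·v where v = (521, 899, 2626, -715, -761, -5950, -2899, 272):
  c_1 = 0·521 + 0·899 + (-1)·(2626) + (-8)·(-715) + (4)·(-761) + (0)·(-5950) + (0)·(-2899) + 0·272 = 50
  c_2 = 0·521 + 0·899 + 0·2626 + (0)·(-715) + (0)·(-761) + (0)·(-5950) + (0)·(-2899) + 1·272 = 272
  c_3 = 0·521 + 0·899 + 0·2626 + (-1)·(-715) + (0)·(-761) + (0)·(-5950) + (0)·(-2899) + 0·272 = 715
  c_4 = 0·521 + (-1)·(899) + 0·2626 + (-4)·(-715) + (2)·(-761) + (0)·(-5950) + (0)·(-2899) + 0·272 = 439
  c_5 = 0·521 + 0·899 + 1·2626 + (6)·(-715) + (-3)·(-761) + (0)·(-5950) + (0)·(-2899) + 0·272 = 619
  c_6 = 0·521 + (-2)·(899) + 1·2626 + (0)·(-715) + (0)·(-761) + (1)·(-5950) + (-2)·(-2899) + 0·272 = 676
  c_7 = 1·521 + 0·899 + 0·2626 + (0)·(-715) + (0)·(-761) + (0)·(-5950) + (0)·(-2899) + 0·272 = 521
  c_8 = 0·521 + (-2)·(899) + 0·2626 + (0)·(-715) + (0)·(-761) + (0)·(-5950) + (-1)·(-2899) + (-2)·(272) = 557
p = 3; digits c_i = Σ_j d_{ij}·3^j, 0 ≤ d_{ij} < 3:
  c_1 = 50 = 2·3^0 + 1·3^1 + 2·3^2 + 1·3^3
  c_2 = 272 = 2·3^0 + 0·3^1 + 0·3^2 + 1·3^3 + 0·3^4 + 1·3^5
  c_3 = 715 = 1·3^0 + 1·3^1 + 1·3^2 + 2·3^3 + 2·3^4 + 2·3^5
  c_4 = 439 = 1·3^0 + 2·3^1 + 0·3^2 + 1·3^3 + 2·3^4 + 1·3^5
  c_5 = 619 = 1·3^0 + 2·3^1 + 2·3^2 + 1·3^3 + 1·3^4 + 2·3^5
  c_6 = 676 = 1·3^0 + 0·3^1 + 0·3^2 + 1·3^3 + 2·3^4 + 2·3^5
  c_7 = 521 = 2·3^0 + 2·3^1 + 0·3^2 + 1·3^3 + 0·3^4 + 2·3^5
  c_8 = 557 = 2·3^0 + 2·3^1 + 1·3^2 + 2·3^3 + 0·3^4 + 2·3^5
p-restricted factor λ_0 = (2, 2, 1, 1, 1, 1, 2, 2)
p-restricted factor λ_1 = (1, 0, 1, 2, 2, 0, 2, 2)
p-restricted factor λ_2 = (2, 0, 1, 0, 2, 0, 0, 1)
p-restricted factor λ_3 = (1, 1, 2, 1, 1, 1, 1, 2)
p-restricted factor λ_4 = (0, 0, 2, 2, 1, 2, 0, 0)
p-restricted factor λ_5 = (0, 1, 2, 1, 2, 2, 2, 2)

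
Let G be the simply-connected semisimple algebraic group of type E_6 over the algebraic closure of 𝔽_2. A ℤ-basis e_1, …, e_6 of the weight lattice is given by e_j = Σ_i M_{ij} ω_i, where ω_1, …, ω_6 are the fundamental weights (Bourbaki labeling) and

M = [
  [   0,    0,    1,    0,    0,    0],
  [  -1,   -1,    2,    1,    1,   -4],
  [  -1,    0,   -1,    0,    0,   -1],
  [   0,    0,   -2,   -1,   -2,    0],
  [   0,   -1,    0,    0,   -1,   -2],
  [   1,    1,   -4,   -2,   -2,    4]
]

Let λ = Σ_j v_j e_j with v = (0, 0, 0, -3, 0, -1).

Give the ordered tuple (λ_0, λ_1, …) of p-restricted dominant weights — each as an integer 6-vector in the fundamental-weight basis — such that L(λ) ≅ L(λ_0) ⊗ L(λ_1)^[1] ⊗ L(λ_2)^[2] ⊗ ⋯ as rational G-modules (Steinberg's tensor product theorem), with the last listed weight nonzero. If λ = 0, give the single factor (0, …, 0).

Change of basis e → ω: c = M·v where v = (0, 0, 0, -3, 0, -1):
  c_1 = 0*0 + 0*0 + 1*0 + 0*-3 + 0*0 + 0*-1 = 0
  c_2 = -1*0 + -1*0 + 2*0 + 1*-3 + 1*0 + -4*-1 = 1
  c_3 = -1*0 + 0*0 + -1*0 + 0*-3 + 0*0 + -1*-1 = 1
  c_4 = 0*0 + 0*0 + -2*0 + -1*-3 + -2*0 + 0*-1 = 3
  c_5 = 0*0 + -1*0 + 0*0 + 0*-3 + -1*0 + -2*-1 = 2
  c_6 = 1*0 + 1*0 + -4*0 + -2*-3 + -2*0 + 4*-1 = 2
p = 2; digits c_i = Σ_j d_{ij}·2^j, 0 ≤ d_{ij} < 2:
  c_1 = 0
  c_2 = 1 = 1·2^0
  c_3 = 1 = 1·2^0
  c_4 = 3 = 1·2^0 + 1·2^1
  c_5 = 2 = 0·2^0 + 1·2^1
  c_6 = 2 = 0·2^0 + 1·2^1
λ_0 = (0, 1, 1, 1, 0, 0)
λ_1 = (0, 0, 0, 1, 1, 1)

((0, 1, 1, 1, 0, 0), (0, 0, 0, 1, 1, 1))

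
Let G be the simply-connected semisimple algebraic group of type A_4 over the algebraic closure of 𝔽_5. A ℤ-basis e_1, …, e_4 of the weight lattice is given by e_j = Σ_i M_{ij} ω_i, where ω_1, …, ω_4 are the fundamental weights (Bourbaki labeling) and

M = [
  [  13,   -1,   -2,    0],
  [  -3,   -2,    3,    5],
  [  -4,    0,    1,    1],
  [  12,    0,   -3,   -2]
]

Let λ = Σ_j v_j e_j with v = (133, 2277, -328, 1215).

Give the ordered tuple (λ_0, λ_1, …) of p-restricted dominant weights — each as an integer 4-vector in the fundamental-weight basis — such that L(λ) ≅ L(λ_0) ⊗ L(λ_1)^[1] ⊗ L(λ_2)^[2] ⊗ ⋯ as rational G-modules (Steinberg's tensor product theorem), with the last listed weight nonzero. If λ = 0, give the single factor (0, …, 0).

Change of basis e → ω: c = M·v where v = (133, 2277, -328, 1215):
  c_1 = 13·133 + (-1)·(2277) + (-2)·(-328) + 0·1215 = 108
  c_2 = (-3)·(133) + (-2)·(2277) + (3)·(-328) + 5·1215 = 138
  c_3 = (-4)·(133) + 0·2277 + (1)·(-328) + 1·1215 = 355
  c_4 = 12·133 + 0·2277 + (-3)·(-328) + (-2)·(1215) = 150
p = 5; digits c_i = Σ_j d_{ij}·5^j, 0 ≤ d_{ij} < 5:
  c_1 = 108 = 3·5^0 + 1·5^1 + 4·5^2
  c_2 = 138 = 3·5^0 + 2·5^1 + 0·5^2 + 1·5^3
  c_3 = 355 = 0·5^0 + 1·5^1 + 4·5^2 + 2·5^3
  c_4 = 150 = 0·5^0 + 0·5^1 + 1·5^2 + 1·5^3
λ_0 = (3, 3, 0, 0)
λ_1 = (1, 2, 1, 0)
λ_2 = (4, 0, 4, 1)
λ_3 = (0, 1, 2, 1)

((3, 3, 0, 0), (1, 2, 1, 0), (4, 0, 4, 1), (0, 1, 2, 1))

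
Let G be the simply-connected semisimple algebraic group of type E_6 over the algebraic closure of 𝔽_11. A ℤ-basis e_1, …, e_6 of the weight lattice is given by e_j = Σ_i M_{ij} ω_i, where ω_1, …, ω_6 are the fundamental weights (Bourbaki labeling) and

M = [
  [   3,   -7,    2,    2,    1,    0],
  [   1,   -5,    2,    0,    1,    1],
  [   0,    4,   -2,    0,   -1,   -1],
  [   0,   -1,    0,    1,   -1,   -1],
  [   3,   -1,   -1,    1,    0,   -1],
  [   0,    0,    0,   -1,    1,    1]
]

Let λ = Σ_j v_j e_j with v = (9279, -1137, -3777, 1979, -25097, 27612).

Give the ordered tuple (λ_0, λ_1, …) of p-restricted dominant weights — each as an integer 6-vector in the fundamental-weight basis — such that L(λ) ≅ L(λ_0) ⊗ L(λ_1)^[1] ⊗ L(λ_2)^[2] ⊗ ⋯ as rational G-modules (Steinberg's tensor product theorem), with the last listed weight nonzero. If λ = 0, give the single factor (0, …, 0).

((8, 3, 7, 7, 1, 8), (7, 0, 0, 10, 9, 4), (3, 5, 4, 4, 3, 4), (5, 7, 0, 0, 5, 0))

Change of basis e → ω: c = M·v where v = (9279, -1137, -3777, 1979, -25097, 27612):
  c_1 = 3·9279 + (-7)·(-1137) + (2)·(-3777) + 2·1979 + (1)·(-25097) + 0·27612 = 7103
  c_2 = 1·9279 + (-5)·(-1137) + (2)·(-3777) + 0·1979 + (1)·(-25097) + 1·27612 = 9925
  c_3 = 0·9279 + (4)·(-1137) + (-2)·(-3777) + 0·1979 + (-1)·(-25097) + (-1)·(27612) = 491
  c_4 = 0·9279 + (-1)·(-1137) + (0)·(-3777) + 1·1979 + (-1)·(-25097) + (-1)·(27612) = 601
  c_5 = 3·9279 + (-1)·(-1137) + (-1)·(-3777) + 1·1979 + (0)·(-25097) + (-1)·(27612) = 7118
  c_6 = 0·9279 + (0)·(-1137) + (0)·(-3777) + (-1)·(1979) + (1)·(-25097) + 1·27612 = 536
Expand coordinatewise in base 11:
  c_1 = 7103 = 8·11^0 + 7·11^1 + 3·11^2 + 5·11^3
  c_2 = 9925 = 3·11^0 + 0·11^1 + 5·11^2 + 7·11^3
  c_3 = 491 = 7·11^0 + 0·11^1 + 4·11^2
  c_4 = 601 = 7·11^0 + 10·11^1 + 4·11^2
  c_5 = 7118 = 1·11^0 + 9·11^1 + 3·11^2 + 5·11^3
  c_6 = 536 = 8·11^0 + 4·11^1 + 4·11^2
Factor λ_0 = (8, 3, 7, 7, 1, 8)
Factor λ_1 = (7, 0, 0, 10, 9, 4)
Factor λ_2 = (3, 5, 4, 4, 3, 4)
Factor λ_3 = (5, 7, 0, 0, 5, 0)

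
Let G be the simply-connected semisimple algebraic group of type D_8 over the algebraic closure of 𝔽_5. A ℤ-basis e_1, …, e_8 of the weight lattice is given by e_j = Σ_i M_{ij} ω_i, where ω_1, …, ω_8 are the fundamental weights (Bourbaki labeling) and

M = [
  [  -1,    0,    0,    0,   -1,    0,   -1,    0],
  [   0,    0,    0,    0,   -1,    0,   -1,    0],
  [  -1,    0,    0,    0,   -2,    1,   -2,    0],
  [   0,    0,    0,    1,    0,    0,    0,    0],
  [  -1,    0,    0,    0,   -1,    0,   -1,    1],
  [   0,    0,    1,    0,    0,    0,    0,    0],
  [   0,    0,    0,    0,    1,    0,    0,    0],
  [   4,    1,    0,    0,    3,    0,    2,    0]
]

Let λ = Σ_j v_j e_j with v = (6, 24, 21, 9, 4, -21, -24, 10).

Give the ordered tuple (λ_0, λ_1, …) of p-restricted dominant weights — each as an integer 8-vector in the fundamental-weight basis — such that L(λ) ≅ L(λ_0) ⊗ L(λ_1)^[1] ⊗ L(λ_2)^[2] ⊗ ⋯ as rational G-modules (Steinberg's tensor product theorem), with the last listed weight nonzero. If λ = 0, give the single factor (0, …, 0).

((4, 0, 3, 4, 4, 1, 4, 2), (2, 4, 2, 1, 4, 4, 0, 2))

In the fundamental-weight basis, λ has coordinates c = M·v (v = (6, 24, 21, 9, 4, -21, -24, 10)):
  c_1 = (-1)·(6) + (0)·(24) + (0)·(21) + (0)·(9) + (-1)·(4) + (0)·(-21) + (-1)·(-24) + (0)·(10) = 14
  c_2 = (0)·(6) + (0)·(24) + (0)·(21) + (0)·(9) + (-1)·(4) + (0)·(-21) + (-1)·(-24) + (0)·(10) = 20
  c_3 = (-1)·(6) + (0)·(24) + (0)·(21) + (0)·(9) + (-2)·(4) + (1)·(-21) + (-2)·(-24) + (0)·(10) = 13
  c_4 = (0)·(6) + (0)·(24) + (0)·(21) + (1)·(9) + (0)·(4) + (0)·(-21) + (0)·(-24) + (0)·(10) = 9
  c_5 = (-1)·(6) + (0)·(24) + (0)·(21) + (0)·(9) + (-1)·(4) + (0)·(-21) + (-1)·(-24) + (1)·(10) = 24
  c_6 = (0)·(6) + (0)·(24) + (1)·(21) + (0)·(9) + (0)·(4) + (0)·(-21) + (0)·(-24) + (0)·(10) = 21
  c_7 = (0)·(6) + (0)·(24) + (0)·(21) + (0)·(9) + (1)·(4) + (0)·(-21) + (0)·(-24) + (0)·(10) = 4
  c_8 = (4)·(6) + (1)·(24) + (0)·(21) + (0)·(9) + (3)·(4) + (0)·(-21) + (2)·(-24) + (0)·(10) = 12
p = 5; digits c_i = Σ_j d_{ij}·5^j, 0 ≤ d_{ij} < 5:
  c_1 = 14 = 4·5^0 + 2·5^1
  c_2 = 20 = 0·5^0 + 4·5^1
  c_3 = 13 = 3·5^0 + 2·5^1
  c_4 = 9 = 4·5^0 + 1·5^1
  c_5 = 24 = 4·5^0 + 4·5^1
  c_6 = 21 = 1·5^0 + 4·5^1
  c_7 = 4 = 4·5^0
  c_8 = 12 = 2·5^0 + 2·5^1
λ_0 = (4, 0, 3, 4, 4, 1, 4, 2)
λ_1 = (2, 4, 2, 1, 4, 4, 0, 2)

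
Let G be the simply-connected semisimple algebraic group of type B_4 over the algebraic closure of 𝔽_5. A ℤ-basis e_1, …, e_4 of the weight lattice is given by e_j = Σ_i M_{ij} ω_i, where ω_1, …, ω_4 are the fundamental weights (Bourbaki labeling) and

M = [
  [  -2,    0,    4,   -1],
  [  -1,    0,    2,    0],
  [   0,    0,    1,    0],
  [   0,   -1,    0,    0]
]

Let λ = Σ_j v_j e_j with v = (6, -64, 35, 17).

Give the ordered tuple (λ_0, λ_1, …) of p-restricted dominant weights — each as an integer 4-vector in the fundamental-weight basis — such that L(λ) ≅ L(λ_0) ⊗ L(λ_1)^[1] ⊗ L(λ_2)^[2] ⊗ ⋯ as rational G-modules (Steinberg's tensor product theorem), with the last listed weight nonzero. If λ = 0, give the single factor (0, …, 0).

((1, 4, 0, 4), (2, 2, 2, 2), (4, 2, 1, 2))

Compute c_i = Σ_j M_{ij} v_j with v = (6, -64, 35, 17):
  c_1 = -2*6 + 0*-64 + 4*35 + -1*17 = 111
  c_2 = -1*6 + 0*-64 + 2*35 + 0*17 = 64
  c_3 = 0*6 + 0*-64 + 1*35 + 0*17 = 35
  c_4 = 0*6 + -1*-64 + 0*35 + 0*17 = 64
p = 5; digits c_i = Σ_j d_{ij}·5^j, 0 ≤ d_{ij} < 5:
  c_1 = 111 = 1·5^0 + 2·5^1 + 4·5^2
  c_2 = 64 = 4·5^0 + 2·5^1 + 2·5^2
  c_3 = 35 = 0·5^0 + 2·5^1 + 1·5^2
  c_4 = 64 = 4·5^0 + 2·5^1 + 2·5^2
Factor λ_0 = (1, 4, 0, 4)
Factor λ_1 = (2, 2, 2, 2)
Factor λ_2 = (4, 2, 1, 2)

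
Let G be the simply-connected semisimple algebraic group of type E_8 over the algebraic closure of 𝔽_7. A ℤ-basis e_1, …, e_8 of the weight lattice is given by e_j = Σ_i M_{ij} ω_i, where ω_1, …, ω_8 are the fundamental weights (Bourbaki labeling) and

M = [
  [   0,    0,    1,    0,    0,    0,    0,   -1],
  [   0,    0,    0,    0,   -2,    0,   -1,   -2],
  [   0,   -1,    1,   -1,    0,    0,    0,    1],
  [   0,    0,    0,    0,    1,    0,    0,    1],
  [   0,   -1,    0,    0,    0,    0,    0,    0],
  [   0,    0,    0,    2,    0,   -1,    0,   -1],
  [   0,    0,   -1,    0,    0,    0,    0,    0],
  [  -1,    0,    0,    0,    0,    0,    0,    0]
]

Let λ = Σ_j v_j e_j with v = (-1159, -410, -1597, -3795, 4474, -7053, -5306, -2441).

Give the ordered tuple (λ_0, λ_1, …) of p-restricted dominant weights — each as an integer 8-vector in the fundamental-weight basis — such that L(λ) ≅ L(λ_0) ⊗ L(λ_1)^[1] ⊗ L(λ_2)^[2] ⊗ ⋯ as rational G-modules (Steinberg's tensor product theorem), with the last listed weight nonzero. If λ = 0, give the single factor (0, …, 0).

((4, 1, 6, 3, 4, 0, 1, 4), (1, 2, 2, 3, 2, 6, 4, 4), (3, 4, 3, 6, 1, 3, 4, 2), (2, 3, 0, 5, 1, 5, 4, 3))

In the fundamental-weight basis, λ has coordinates c = M·v (v = (-1159, -410, -1597, -3795, 4474, -7053, -5306, -2441)):
  c_1 = (0)·(-1159) + (0)·(-410) + (1)·(-1597) + (0)·(-3795) + 0·4474 + (0)·(-7053) + (0)·(-5306) + (-1)·(-2441) = 844
  c_2 = (0)·(-1159) + (0)·(-410) + (0)·(-1597) + (0)·(-3795) + (-2)·(4474) + (0)·(-7053) + (-1)·(-5306) + (-2)·(-2441) = 1240
  c_3 = (0)·(-1159) + (-1)·(-410) + (1)·(-1597) + (-1)·(-3795) + 0·4474 + (0)·(-7053) + (0)·(-5306) + (1)·(-2441) = 167
  c_4 = (0)·(-1159) + (0)·(-410) + (0)·(-1597) + (0)·(-3795) + 1·4474 + (0)·(-7053) + (0)·(-5306) + (1)·(-2441) = 2033
  c_5 = (0)·(-1159) + (-1)·(-410) + (0)·(-1597) + (0)·(-3795) + 0·4474 + (0)·(-7053) + (0)·(-5306) + (0)·(-2441) = 410
  c_6 = (0)·(-1159) + (0)·(-410) + (0)·(-1597) + (2)·(-3795) + 0·4474 + (-1)·(-7053) + (0)·(-5306) + (-1)·(-2441) = 1904
  c_7 = (0)·(-1159) + (0)·(-410) + (-1)·(-1597) + (0)·(-3795) + 0·4474 + (0)·(-7053) + (0)·(-5306) + (0)·(-2441) = 1597
  c_8 = (-1)·(-1159) + (0)·(-410) + (0)·(-1597) + (0)·(-3795) + 0·4474 + (0)·(-7053) + (0)·(-5306) + (0)·(-2441) = 1159
p = 7; digits c_i = Σ_j d_{ij}·7^j, 0 ≤ d_{ij} < 7:
  c_1 = 844 = 4·7^0 + 1·7^1 + 3·7^2 + 2·7^3
  c_2 = 1240 = 1·7^0 + 2·7^1 + 4·7^2 + 3·7^3
  c_3 = 167 = 6·7^0 + 2·7^1 + 3·7^2
  c_4 = 2033 = 3·7^0 + 3·7^1 + 6·7^2 + 5·7^3
  c_5 = 410 = 4·7^0 + 2·7^1 + 1·7^2 + 1·7^3
  c_6 = 1904 = 0·7^0 + 6·7^1 + 3·7^2 + 5·7^3
  c_7 = 1597 = 1·7^0 + 4·7^1 + 4·7^2 + 4·7^3
  c_8 = 1159 = 4·7^0 + 4·7^1 + 2·7^2 + 3·7^3
λ_0 = (4, 1, 6, 3, 4, 0, 1, 4)
λ_1 = (1, 2, 2, 3, 2, 6, 4, 4)
λ_2 = (3, 4, 3, 6, 1, 3, 4, 2)
λ_3 = (2, 3, 0, 5, 1, 5, 4, 3)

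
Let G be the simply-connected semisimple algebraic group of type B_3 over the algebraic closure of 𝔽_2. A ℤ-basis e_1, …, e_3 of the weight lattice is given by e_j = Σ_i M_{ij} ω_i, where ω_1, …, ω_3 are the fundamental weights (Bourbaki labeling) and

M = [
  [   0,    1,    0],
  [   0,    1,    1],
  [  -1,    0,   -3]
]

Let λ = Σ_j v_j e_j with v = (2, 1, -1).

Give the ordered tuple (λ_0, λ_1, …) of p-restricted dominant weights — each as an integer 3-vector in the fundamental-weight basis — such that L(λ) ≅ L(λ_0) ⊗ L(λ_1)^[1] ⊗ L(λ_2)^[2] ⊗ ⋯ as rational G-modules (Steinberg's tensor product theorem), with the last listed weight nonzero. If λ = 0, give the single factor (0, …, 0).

((1, 0, 1),)

Converting to the ω-basis (c_i = row i of M dotted with v = (2, 1, -1)):
  c_1 = 0*2 + 1*1 + 0*-1 = 1
  c_2 = 0*2 + 1*1 + 1*-1 = 0
  c_3 = -1*2 + 0*1 + -3*-1 = 1
Writing each c_i in base p = 2:
  c_1 = 1 = 1·2^0
  c_2 = 0
  c_3 = 1 = 1·2^0
p-restricted factor λ_0 = (1, 0, 1)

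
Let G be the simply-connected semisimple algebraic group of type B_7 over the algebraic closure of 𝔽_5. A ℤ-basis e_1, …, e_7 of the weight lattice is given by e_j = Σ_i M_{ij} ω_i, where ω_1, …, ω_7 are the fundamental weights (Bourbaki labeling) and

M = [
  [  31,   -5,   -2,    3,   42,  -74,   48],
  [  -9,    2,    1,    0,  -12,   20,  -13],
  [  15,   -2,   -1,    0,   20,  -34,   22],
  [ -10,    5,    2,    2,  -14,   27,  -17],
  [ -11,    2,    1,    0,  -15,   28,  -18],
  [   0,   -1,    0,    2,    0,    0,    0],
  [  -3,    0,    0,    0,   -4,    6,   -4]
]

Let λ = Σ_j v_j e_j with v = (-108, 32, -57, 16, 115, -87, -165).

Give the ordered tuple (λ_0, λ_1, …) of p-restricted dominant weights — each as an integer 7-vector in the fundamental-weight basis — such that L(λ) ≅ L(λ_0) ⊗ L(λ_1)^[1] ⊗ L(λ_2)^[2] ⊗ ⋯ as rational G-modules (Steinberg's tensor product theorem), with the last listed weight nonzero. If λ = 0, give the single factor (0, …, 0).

Compute c_i = Σ_j M_{ij} v_j with v = (-108, 32, -57, 16, 115, -87, -165):
  c_1 = (31)·(-108) + (-5)·(32) + (-2)·(-57) + (3)·(16) + (42)·(115) + (-74)·(-87) + (48)·(-165) = 2
  c_2 = (-9)·(-108) + (2)·(32) + (1)·(-57) + (0)·(16) + (-12)·(115) + (20)·(-87) + (-13)·(-165) = 4
  c_3 = (15)·(-108) + (-2)·(32) + (-1)·(-57) + (0)·(16) + (20)·(115) + (-34)·(-87) + (22)·(-165) = 1
  c_4 = (-10)·(-108) + (5)·(32) + (2)·(-57) + (2)·(16) + (-14)·(115) + (27)·(-87) + (-17)·(-165) = 4
  c_5 = (-11)·(-108) + (2)·(32) + (1)·(-57) + (0)·(16) + (-15)·(115) + (28)·(-87) + (-18)·(-165) = 4
  c_6 = (0)·(-108) + (-1)·(32) + (0)·(-57) + (2)·(16) + (0)·(115) + (0)·(-87) + (0)·(-165) = 0
  c_7 = (-3)·(-108) + (0)·(32) + (0)·(-57) + (0)·(16) + (-4)·(115) + (6)·(-87) + (-4)·(-165) = 2
Expand coordinatewise in base 5:
  c_1 = 2 = 2·5^0
  c_2 = 4 = 4·5^0
  c_3 = 1 = 1·5^0
  c_4 = 4 = 4·5^0
  c_5 = 4 = 4·5^0
  c_6 = 0
  c_7 = 2 = 2·5^0
Factor λ_0 = (2, 4, 1, 4, 4, 0, 2)

((2, 4, 1, 4, 4, 0, 2),)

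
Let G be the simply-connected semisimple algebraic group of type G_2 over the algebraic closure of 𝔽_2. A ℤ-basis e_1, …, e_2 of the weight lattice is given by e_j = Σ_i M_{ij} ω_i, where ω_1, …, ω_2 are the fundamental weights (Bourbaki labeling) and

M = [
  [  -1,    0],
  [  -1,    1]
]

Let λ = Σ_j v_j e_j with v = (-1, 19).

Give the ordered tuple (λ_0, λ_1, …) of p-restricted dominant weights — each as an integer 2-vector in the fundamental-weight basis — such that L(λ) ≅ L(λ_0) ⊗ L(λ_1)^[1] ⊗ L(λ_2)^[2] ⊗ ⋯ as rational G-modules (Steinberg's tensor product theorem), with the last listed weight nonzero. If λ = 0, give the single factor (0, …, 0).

Compute c_i = Σ_j M_{ij} v_j with v = (-1, 19):
  c_1 = (-1)·(-1) + 0·19 = 1
  c_2 = (-1)·(-1) + 1·19 = 20
Base-2 expansion of each c_i:
  c_1 = 1 = 1·2^0
  c_2 = 20 = 0·2^0 + 0·2^1 + 1·2^2 + 0·2^3 + 1·2^4
λ_0 = (1, 0)
λ_1 = (0, 0)
λ_2 = (0, 1)
λ_3 = (0, 0)
λ_4 = (0, 1)

((1, 0), (0, 0), (0, 1), (0, 0), (0, 1))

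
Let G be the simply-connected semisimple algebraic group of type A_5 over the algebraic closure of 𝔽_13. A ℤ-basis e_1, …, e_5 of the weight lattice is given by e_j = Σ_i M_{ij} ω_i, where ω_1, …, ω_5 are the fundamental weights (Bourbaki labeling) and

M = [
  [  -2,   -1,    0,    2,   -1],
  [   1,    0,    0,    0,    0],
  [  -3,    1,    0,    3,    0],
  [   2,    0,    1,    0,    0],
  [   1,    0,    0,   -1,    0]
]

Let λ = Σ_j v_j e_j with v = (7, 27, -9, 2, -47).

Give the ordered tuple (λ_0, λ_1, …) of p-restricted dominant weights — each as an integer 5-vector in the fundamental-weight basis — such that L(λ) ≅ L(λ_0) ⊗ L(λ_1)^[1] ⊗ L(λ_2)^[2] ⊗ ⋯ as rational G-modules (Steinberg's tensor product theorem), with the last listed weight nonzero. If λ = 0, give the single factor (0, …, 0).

ω-coordinates c = M·v, v = (7, 27, -9, 2, -47):
  c_1 = -2*7 + -1*27 + 0*-9 + 2*2 + -1*-47 = 10
  c_2 = 1*7 + 0*27 + 0*-9 + 0*2 + 0*-47 = 7
  c_3 = -3*7 + 1*27 + 0*-9 + 3*2 + 0*-47 = 12
  c_4 = 2*7 + 0*27 + 1*-9 + 0*2 + 0*-47 = 5
  c_5 = 1*7 + 0*27 + 0*-9 + -1*2 + 0*-47 = 5
Writing each c_i in base p = 13:
  c_1 = 10 = 10·13^0
  c_2 = 7 = 7·13^0
  c_3 = 12 = 12·13^0
  c_4 = 5 = 5·13^0
  c_5 = 5 = 5·13^0
p-restricted factor λ_0 = (10, 7, 12, 5, 5)

((10, 7, 12, 5, 5),)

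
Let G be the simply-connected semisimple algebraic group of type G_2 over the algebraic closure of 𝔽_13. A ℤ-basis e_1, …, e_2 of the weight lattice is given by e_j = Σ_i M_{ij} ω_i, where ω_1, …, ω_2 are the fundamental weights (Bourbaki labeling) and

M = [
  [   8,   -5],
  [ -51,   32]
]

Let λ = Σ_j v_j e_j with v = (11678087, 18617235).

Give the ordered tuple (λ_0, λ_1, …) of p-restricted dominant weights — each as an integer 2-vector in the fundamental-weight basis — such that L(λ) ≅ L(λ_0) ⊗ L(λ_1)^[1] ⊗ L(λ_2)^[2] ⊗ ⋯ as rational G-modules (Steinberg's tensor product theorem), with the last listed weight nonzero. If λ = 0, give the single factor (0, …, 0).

Converting to the ω-basis (c_i = row i of M dotted with v = (11678087, 18617235)):
  c_1 = 8·11678087 + (-5)·(18617235) = 338521
  c_2 = (-51)·(11678087) + 32·18617235 = 169083
p = 13; digits c_i = Σ_j d_{ij}·13^j, 0 ≤ d_{ij} < 13:
  c_1 = 338521 = 1·13^0 + 1·13^1 + 1·13^2 + 11·13^3 + 11·13^4
  c_2 = 169083 = 5·13^0 + 6·13^1 + 12·13^2 + 11·13^3 + 5·13^4
Factor λ_0 = (1, 5)
Factor λ_1 = (1, 6)
Factor λ_2 = (1, 12)
Factor λ_3 = (11, 11)
Factor λ_4 = (11, 5)

((1, 5), (1, 6), (1, 12), (11, 11), (11, 5))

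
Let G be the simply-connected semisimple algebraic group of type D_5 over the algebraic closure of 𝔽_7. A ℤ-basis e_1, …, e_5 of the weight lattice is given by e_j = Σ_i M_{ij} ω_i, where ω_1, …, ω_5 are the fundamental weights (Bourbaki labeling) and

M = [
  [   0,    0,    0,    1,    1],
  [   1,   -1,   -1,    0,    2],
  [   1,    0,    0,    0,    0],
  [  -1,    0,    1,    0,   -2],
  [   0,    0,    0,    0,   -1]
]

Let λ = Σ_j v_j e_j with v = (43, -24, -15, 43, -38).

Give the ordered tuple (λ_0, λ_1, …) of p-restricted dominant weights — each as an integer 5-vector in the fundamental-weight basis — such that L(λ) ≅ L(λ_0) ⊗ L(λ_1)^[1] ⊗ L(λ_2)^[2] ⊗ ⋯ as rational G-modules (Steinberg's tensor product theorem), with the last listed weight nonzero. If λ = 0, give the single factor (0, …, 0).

Change of basis e → ω: c = M·v where v = (43, -24, -15, 43, -38):
  c_1 = 0*43 + 0*-24 + 0*-15 + 1*43 + 1*-38 = 5
  c_2 = 1*43 + -1*-24 + -1*-15 + 0*43 + 2*-38 = 6
  c_3 = 1*43 + 0*-24 + 0*-15 + 0*43 + 0*-38 = 43
  c_4 = -1*43 + 0*-24 + 1*-15 + 0*43 + -2*-38 = 18
  c_5 = 0*43 + 0*-24 + 0*-15 + 0*43 + -1*-38 = 38
p = 7; digits c_i = Σ_j d_{ij}·7^j, 0 ≤ d_{ij} < 7:
  c_1 = 5 = 5·7^0
  c_2 = 6 = 6·7^0
  c_3 = 43 = 1·7^0 + 6·7^1
  c_4 = 18 = 4·7^0 + 2·7^1
  c_5 = 38 = 3·7^0 + 5·7^1
Factor λ_0 = (5, 6, 1, 4, 3)
Factor λ_1 = (0, 0, 6, 2, 5)

((5, 6, 1, 4, 3), (0, 0, 6, 2, 5))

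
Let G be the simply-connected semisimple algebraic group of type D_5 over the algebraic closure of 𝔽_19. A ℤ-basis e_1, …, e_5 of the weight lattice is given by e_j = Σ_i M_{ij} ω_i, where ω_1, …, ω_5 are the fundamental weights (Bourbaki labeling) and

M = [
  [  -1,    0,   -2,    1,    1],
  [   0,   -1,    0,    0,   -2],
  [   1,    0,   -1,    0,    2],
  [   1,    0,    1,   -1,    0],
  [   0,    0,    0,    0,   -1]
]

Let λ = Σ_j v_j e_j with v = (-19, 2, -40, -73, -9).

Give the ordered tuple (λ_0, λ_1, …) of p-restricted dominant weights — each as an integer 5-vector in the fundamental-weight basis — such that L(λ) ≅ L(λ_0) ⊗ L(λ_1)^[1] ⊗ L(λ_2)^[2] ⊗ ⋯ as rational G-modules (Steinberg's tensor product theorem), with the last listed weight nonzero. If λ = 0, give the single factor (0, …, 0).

In the fundamental-weight basis, λ has coordinates c = M·v (v = (-19, 2, -40, -73, -9)):
  c_1 = -1*-19 + 0*2 + -2*-40 + 1*-73 + 1*-9 = 17
  c_2 = 0*-19 + -1*2 + 0*-40 + 0*-73 + -2*-9 = 16
  c_3 = 1*-19 + 0*2 + -1*-40 + 0*-73 + 2*-9 = 3
  c_4 = 1*-19 + 0*2 + 1*-40 + -1*-73 + 0*-9 = 14
  c_5 = 0*-19 + 0*2 + 0*-40 + 0*-73 + -1*-9 = 9
Writing each c_i in base p = 19:
  c_1 = 17 = 17·19^0
  c_2 = 16 = 16·19^0
  c_3 = 3 = 3·19^0
  c_4 = 14 = 14·19^0
  c_5 = 9 = 9·19^0
Factor λ_0 = (17, 16, 3, 14, 9)

((17, 16, 3, 14, 9),)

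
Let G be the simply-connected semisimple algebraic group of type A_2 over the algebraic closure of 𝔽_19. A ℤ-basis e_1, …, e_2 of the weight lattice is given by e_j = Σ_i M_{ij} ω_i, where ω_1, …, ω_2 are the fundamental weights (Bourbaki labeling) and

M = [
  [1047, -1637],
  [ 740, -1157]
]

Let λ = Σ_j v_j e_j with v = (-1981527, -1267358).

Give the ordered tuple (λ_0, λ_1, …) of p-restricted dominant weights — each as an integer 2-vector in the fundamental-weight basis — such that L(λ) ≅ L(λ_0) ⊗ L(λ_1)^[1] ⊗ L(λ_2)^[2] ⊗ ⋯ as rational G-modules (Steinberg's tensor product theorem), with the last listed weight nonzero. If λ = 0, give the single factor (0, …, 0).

Compute c_i = Σ_j M_{ij} v_j with v = (-1981527, -1267358):
  c_1 = (1047)·(-1981527) + (-1637)·(-1267358) = 6277
  c_2 = (740)·(-1981527) + (-1157)·(-1267358) = 3226
Expand coordinatewise in base 19:
  c_1 = 6277 = 7·19^0 + 7·19^1 + 17·19^2
  c_2 = 3226 = 15·19^0 + 17·19^1 + 8·19^2
p-restricted factor λ_0 = (7, 15)
p-restricted factor λ_1 = (7, 17)
p-restricted factor λ_2 = (17, 8)

((7, 15), (7, 17), (17, 8))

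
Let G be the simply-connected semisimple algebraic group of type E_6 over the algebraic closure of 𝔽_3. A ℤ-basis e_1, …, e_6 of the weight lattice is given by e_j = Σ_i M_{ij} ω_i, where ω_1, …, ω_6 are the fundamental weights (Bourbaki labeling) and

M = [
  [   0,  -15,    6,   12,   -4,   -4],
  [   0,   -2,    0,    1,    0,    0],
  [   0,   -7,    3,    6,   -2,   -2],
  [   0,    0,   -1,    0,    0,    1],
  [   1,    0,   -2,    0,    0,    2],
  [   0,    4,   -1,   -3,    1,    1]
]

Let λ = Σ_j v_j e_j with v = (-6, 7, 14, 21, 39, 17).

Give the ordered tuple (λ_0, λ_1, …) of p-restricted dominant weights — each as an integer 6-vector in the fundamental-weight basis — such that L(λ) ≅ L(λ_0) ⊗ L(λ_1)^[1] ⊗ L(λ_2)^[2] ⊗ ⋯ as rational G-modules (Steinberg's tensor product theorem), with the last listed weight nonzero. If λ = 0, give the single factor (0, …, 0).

ω-coordinates c = M·v, v = (-6, 7, 14, 21, 39, 17):
  c_1 = (0)·(-6) + (-15)·(7) + (6)·(14) + (12)·(21) + (-4)·(39) + (-4)·(17) = 7
  c_2 = (0)·(-6) + (-2)·(7) + (0)·(14) + (1)·(21) + (0)·(39) + (0)·(17) = 7
  c_3 = (0)·(-6) + (-7)·(7) + (3)·(14) + (6)·(21) + (-2)·(39) + (-2)·(17) = 7
  c_4 = (0)·(-6) + (0)·(7) + (-1)·(14) + (0)·(21) + (0)·(39) + (1)·(17) = 3
  c_5 = (1)·(-6) + (0)·(7) + (-2)·(14) + (0)·(21) + (0)·(39) + (2)·(17) = 0
  c_6 = (0)·(-6) + (4)·(7) + (-1)·(14) + (-3)·(21) + (1)·(39) + (1)·(17) = 7
Expand coordinatewise in base 3:
  c_1 = 7 = 1·3^0 + 2·3^1
  c_2 = 7 = 1·3^0 + 2·3^1
  c_3 = 7 = 1·3^0 + 2·3^1
  c_4 = 3 = 0·3^0 + 1·3^1
  c_5 = 0
  c_6 = 7 = 1·3^0 + 2·3^1
p-restricted factor λ_0 = (1, 1, 1, 0, 0, 1)
p-restricted factor λ_1 = (2, 2, 2, 1, 0, 2)

((1, 1, 1, 0, 0, 1), (2, 2, 2, 1, 0, 2))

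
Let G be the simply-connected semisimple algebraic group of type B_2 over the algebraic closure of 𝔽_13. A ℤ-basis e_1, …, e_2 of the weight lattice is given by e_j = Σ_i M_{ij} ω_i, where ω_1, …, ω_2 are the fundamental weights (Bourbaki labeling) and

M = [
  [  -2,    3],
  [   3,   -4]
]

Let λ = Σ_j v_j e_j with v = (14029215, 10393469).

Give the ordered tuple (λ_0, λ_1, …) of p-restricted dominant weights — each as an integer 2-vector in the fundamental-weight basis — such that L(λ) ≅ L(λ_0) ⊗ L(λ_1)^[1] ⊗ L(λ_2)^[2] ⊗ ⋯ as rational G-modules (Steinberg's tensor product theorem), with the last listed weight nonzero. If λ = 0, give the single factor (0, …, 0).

Compute c_i = Σ_j M_{ij} v_j with v = (14029215, 10393469):
  c_1 = (-2)·(14029215) + (3)·(10393469) = 3121977
  c_2 = (3)·(14029215) + (-4)·(10393469) = 513769
p = 13; digits c_i = Σ_j d_{ij}·13^j, 0 ≤ d_{ij} < 13:
  c_1 = 3121977 = 1·13^0 + 3·13^1 + 0·13^2 + 4·13^3 + 5·13^4 + 8·13^5
  c_2 = 513769 = 9·13^0 + 0·13^1 + 11·13^2 + 12·13^3 + 4·13^4 + 1·13^5
Factor λ_0 = (1, 9)
Factor λ_1 = (3, 0)
Factor λ_2 = (0, 11)
Factor λ_3 = (4, 12)
Factor λ_4 = (5, 4)
Factor λ_5 = (8, 1)

((1, 9), (3, 0), (0, 11), (4, 12), (5, 4), (8, 1))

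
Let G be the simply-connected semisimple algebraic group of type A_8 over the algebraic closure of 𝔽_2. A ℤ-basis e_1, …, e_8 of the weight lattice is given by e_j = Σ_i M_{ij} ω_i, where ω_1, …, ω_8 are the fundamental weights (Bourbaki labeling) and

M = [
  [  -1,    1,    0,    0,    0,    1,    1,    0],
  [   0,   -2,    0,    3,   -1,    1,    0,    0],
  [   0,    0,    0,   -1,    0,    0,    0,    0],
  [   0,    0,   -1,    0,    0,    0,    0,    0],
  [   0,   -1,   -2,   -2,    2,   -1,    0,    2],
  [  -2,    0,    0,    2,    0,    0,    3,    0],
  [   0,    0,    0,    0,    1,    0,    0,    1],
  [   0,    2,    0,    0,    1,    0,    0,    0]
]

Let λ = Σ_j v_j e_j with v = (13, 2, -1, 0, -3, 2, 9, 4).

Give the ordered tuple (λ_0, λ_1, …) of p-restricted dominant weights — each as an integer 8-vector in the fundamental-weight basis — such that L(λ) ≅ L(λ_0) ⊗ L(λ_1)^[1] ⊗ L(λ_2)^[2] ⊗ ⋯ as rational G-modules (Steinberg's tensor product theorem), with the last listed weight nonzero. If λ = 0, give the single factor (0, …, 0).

Change of basis e → ω: c = M·v where v = (13, 2, -1, 0, -3, 2, 9, 4):
  c_1 = -1*13 + 1*2 + 0*-1 + 0*0 + 0*-3 + 1*2 + 1*9 + 0*4 = 0
  c_2 = 0*13 + -2*2 + 0*-1 + 3*0 + -1*-3 + 1*2 + 0*9 + 0*4 = 1
  c_3 = 0*13 + 0*2 + 0*-1 + -1*0 + 0*-3 + 0*2 + 0*9 + 0*4 = 0
  c_4 = 0*13 + 0*2 + -1*-1 + 0*0 + 0*-3 + 0*2 + 0*9 + 0*4 = 1
  c_5 = 0*13 + -1*2 + -2*-1 + -2*0 + 2*-3 + -1*2 + 0*9 + 2*4 = 0
  c_6 = -2*13 + 0*2 + 0*-1 + 2*0 + 0*-3 + 0*2 + 3*9 + 0*4 = 1
  c_7 = 0*13 + 0*2 + 0*-1 + 0*0 + 1*-3 + 0*2 + 0*9 + 1*4 = 1
  c_8 = 0*13 + 2*2 + 0*-1 + 0*0 + 1*-3 + 0*2 + 0*9 + 0*4 = 1
p = 2; digits c_i = Σ_j d_{ij}·2^j, 0 ≤ d_{ij} < 2:
  c_1 = 0
  c_2 = 1 = 1·2^0
  c_3 = 0
  c_4 = 1 = 1·2^0
  c_5 = 0
  c_6 = 1 = 1·2^0
  c_7 = 1 = 1·2^0
  c_8 = 1 = 1·2^0
p-restricted factor λ_0 = (0, 1, 0, 1, 0, 1, 1, 1)

((0, 1, 0, 1, 0, 1, 1, 1),)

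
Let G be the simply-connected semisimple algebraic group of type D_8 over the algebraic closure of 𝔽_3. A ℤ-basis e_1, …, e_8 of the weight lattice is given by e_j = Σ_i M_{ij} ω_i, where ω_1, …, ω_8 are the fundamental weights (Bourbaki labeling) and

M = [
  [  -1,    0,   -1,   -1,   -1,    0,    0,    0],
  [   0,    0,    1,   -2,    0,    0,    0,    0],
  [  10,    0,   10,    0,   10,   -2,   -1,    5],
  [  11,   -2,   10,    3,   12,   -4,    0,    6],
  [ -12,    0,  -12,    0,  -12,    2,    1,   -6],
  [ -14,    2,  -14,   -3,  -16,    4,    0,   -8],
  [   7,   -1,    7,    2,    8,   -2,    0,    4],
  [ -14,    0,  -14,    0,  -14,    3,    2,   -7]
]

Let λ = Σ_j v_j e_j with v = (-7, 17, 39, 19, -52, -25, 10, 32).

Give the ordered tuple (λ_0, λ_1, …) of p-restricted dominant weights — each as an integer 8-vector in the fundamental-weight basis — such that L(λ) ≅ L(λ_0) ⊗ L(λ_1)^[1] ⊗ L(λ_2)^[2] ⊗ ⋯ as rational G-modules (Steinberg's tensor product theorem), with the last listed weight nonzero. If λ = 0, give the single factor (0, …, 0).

((1, 1, 0, 1, 2, 2, 1, 1), (0, 0, 0, 1, 2, 1, 2, 0))

In the fundamental-weight basis, λ has coordinates c = M·v (v = (-7, 17, 39, 19, -52, -25, 10, 32)):
  c_1 = (-1)·(-7) + (0)·(17) + (-1)·(39) + (-1)·(19) + (-1)·(-52) + (0)·(-25) + (0)·(10) + (0)·(32) = 1
  c_2 = (0)·(-7) + (0)·(17) + (1)·(39) + (-2)·(19) + (0)·(-52) + (0)·(-25) + (0)·(10) + (0)·(32) = 1
  c_3 = (10)·(-7) + (0)·(17) + (10)·(39) + (0)·(19) + (10)·(-52) + (-2)·(-25) + (-1)·(10) + (5)·(32) = 0
  c_4 = (11)·(-7) + (-2)·(17) + (10)·(39) + (3)·(19) + (12)·(-52) + (-4)·(-25) + (0)·(10) + (6)·(32) = 4
  c_5 = (-12)·(-7) + (0)·(17) + (-12)·(39) + (0)·(19) + (-12)·(-52) + (2)·(-25) + (1)·(10) + (-6)·(32) = 8
  c_6 = (-14)·(-7) + (2)·(17) + (-14)·(39) + (-3)·(19) + (-16)·(-52) + (4)·(-25) + (0)·(10) + (-8)·(32) = 5
  c_7 = (7)·(-7) + (-1)·(17) + (7)·(39) + (2)·(19) + (8)·(-52) + (-2)·(-25) + (0)·(10) + (4)·(32) = 7
  c_8 = (-14)·(-7) + (0)·(17) + (-14)·(39) + (0)·(19) + (-14)·(-52) + (3)·(-25) + (2)·(10) + (-7)·(32) = 1
p = 3; digits c_i = Σ_j d_{ij}·3^j, 0 ≤ d_{ij} < 3:
  c_1 = 1 = 1·3^0
  c_2 = 1 = 1·3^0
  c_3 = 0
  c_4 = 4 = 1·3^0 + 1·3^1
  c_5 = 8 = 2·3^0 + 2·3^1
  c_6 = 5 = 2·3^0 + 1·3^1
  c_7 = 7 = 1·3^0 + 2·3^1
  c_8 = 1 = 1·3^0
Factor λ_0 = (1, 1, 0, 1, 2, 2, 1, 1)
Factor λ_1 = (0, 0, 0, 1, 2, 1, 2, 0)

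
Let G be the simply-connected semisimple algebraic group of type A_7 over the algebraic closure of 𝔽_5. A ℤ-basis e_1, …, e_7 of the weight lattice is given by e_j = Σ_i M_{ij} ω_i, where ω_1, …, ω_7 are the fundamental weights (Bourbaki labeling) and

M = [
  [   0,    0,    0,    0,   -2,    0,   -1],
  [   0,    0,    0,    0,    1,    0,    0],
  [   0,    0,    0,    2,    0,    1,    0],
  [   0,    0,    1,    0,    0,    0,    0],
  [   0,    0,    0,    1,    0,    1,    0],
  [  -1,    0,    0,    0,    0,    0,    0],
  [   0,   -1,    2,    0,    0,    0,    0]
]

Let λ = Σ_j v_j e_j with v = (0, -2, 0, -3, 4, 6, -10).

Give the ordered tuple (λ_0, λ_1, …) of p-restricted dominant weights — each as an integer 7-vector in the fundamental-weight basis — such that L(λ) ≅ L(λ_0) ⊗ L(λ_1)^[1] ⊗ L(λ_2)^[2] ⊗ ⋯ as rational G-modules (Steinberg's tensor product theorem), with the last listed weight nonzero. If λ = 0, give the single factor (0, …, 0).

ω-coordinates c = M·v, v = (0, -2, 0, -3, 4, 6, -10):
  c_1 = (0)·(0) + (0)·(-2) + (0)·(0) + (0)·(-3) + (-2)·(4) + (0)·(6) + (-1)·(-10) = 2
  c_2 = (0)·(0) + (0)·(-2) + (0)·(0) + (0)·(-3) + (1)·(4) + (0)·(6) + (0)·(-10) = 4
  c_3 = (0)·(0) + (0)·(-2) + (0)·(0) + (2)·(-3) + (0)·(4) + (1)·(6) + (0)·(-10) = 0
  c_4 = (0)·(0) + (0)·(-2) + (1)·(0) + (0)·(-3) + (0)·(4) + (0)·(6) + (0)·(-10) = 0
  c_5 = (0)·(0) + (0)·(-2) + (0)·(0) + (1)·(-3) + (0)·(4) + (1)·(6) + (0)·(-10) = 3
  c_6 = (-1)·(0) + (0)·(-2) + (0)·(0) + (0)·(-3) + (0)·(4) + (0)·(6) + (0)·(-10) = 0
  c_7 = (0)·(0) + (-1)·(-2) + (2)·(0) + (0)·(-3) + (0)·(4) + (0)·(6) + (0)·(-10) = 2
Writing each c_i in base p = 5:
  c_1 = 2 = 2·5^0
  c_2 = 4 = 4·5^0
  c_3 = 0
  c_4 = 0
  c_5 = 3 = 3·5^0
  c_6 = 0
  c_7 = 2 = 2·5^0
Factor λ_0 = (2, 4, 0, 0, 3, 0, 2)

((2, 4, 0, 0, 3, 0, 2),)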